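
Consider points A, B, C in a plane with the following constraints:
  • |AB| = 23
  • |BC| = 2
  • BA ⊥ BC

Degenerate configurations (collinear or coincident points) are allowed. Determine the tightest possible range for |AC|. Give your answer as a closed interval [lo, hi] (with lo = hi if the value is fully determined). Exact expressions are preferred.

|AB| ∈ {23}
|BC| ∈ {2}
|AC| ∈ {√(533)}

|AC| = √(533)  (≈ 23.0868)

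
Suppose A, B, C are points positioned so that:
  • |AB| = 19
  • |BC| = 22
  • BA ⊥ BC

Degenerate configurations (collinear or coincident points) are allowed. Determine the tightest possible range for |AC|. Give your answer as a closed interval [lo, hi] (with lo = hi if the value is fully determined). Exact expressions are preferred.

|AC| = 13·√(5)  (≈ 29.0689)

|AB| ∈ {19}
|BC| ∈ {22}
|AC| ∈ {13·√(5)}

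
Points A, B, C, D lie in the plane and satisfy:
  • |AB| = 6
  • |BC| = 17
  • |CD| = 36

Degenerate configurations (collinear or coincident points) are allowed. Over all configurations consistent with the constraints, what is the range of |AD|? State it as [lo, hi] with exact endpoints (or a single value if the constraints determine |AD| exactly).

|AB| ∈ {6}
|BC| ∈ {17}
|CD| ∈ {36}
|AC| ∈ [11, 23]
|BD| ∈ [19, 53]
|AD| ∈ [13, 59]

|AD| ∈ [13, 59]  (≈ [13.0000, 59.0000])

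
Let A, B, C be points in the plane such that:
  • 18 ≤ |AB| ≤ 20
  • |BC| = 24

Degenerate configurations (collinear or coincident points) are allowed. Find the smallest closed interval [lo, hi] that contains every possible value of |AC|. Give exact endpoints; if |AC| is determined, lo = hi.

|AC| ∈ [4, 44]  (≈ [4.0000, 44.0000])

|AB| ∈ [18, 20]
|BC| ∈ {24}
|AC| ∈ [4, 44]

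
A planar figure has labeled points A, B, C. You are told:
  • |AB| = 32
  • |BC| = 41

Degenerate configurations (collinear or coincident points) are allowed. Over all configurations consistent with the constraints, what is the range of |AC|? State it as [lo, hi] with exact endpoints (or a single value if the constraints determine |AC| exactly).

|AC| ∈ [9, 73]  (≈ [9.0000, 73.0000])

|AB| ∈ {32}
|BC| ∈ {41}
|AC| ∈ [9, 73]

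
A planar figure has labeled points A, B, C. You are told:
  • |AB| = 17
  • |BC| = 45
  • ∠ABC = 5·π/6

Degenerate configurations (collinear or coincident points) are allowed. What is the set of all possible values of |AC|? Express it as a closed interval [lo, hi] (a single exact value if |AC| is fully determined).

|AC| = √(765·√(3) + 2314)  (≈ 60.3243)

|AB| ∈ {17}
|BC| ∈ {45}
|AC| ∈ {√(765·√(3) + 2314)}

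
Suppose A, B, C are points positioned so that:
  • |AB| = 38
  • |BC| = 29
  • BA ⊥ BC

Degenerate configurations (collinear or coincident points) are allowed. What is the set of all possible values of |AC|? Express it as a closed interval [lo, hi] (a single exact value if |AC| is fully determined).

|AB| ∈ {38}
|BC| ∈ {29}
|AC| ∈ {√(2285)}

|AC| = √(2285)  (≈ 47.8017)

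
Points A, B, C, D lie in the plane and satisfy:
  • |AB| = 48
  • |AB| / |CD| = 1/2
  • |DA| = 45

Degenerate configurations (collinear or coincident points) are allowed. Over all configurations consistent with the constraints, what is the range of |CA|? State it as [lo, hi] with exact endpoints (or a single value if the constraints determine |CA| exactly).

|AB| ∈ {48}
|AD| ∈ {45}
|CD| ∈ {96}
|BD| ∈ [3, 93]
|AC| ∈ [51, 141]
|BC| ∈ [3, 189]

|CA| ∈ [51, 141]  (≈ [51.0000, 141.0000])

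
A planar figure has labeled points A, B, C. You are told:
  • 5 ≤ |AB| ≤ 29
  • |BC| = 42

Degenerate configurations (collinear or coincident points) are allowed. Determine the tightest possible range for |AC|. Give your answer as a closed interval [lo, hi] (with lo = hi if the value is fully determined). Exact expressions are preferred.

|AB| ∈ [5, 29]
|BC| ∈ {42}
|AC| ∈ [13, 71]

|AC| ∈ [13, 71]  (≈ [13.0000, 71.0000])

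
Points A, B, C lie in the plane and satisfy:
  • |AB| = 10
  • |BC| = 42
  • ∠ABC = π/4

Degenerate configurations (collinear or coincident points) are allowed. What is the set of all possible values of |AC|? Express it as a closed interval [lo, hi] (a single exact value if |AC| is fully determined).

|AB| ∈ {10}
|BC| ∈ {42}
|AC| ∈ {2·√(466 - 105·√(2))}

|AC| = 2·√(466 - 105·√(2))  (≈ 35.6375)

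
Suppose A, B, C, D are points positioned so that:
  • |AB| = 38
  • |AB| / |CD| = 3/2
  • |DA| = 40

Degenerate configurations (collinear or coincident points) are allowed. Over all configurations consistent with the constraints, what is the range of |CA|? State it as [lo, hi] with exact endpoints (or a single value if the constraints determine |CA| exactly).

|CA| ∈ [44/3, 196/3]  (≈ [14.6667, 65.3333])

|AB| ∈ {38}
|AD| ∈ {40}
|CD| ∈ {76/3}
|BD| ∈ [2, 78]
|AC| ∈ [44/3, 196/3]
|BC| ∈ [0, 310/3]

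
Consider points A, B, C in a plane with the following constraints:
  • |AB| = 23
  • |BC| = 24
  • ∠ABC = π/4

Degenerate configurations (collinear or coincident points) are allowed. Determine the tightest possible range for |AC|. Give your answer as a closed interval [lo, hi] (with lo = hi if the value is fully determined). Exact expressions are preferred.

|AB| ∈ {23}
|BC| ∈ {24}
|AC| ∈ {√(1105 - 552·√(2))}

|AC| = √(1105 - 552·√(2))  (≈ 18.0098)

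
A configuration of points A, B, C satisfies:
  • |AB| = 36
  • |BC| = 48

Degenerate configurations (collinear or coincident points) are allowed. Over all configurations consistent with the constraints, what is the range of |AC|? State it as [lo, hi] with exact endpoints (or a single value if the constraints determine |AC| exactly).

|AB| ∈ {36}
|BC| ∈ {48}
|AC| ∈ [12, 84]

|AC| ∈ [12, 84]  (≈ [12.0000, 84.0000])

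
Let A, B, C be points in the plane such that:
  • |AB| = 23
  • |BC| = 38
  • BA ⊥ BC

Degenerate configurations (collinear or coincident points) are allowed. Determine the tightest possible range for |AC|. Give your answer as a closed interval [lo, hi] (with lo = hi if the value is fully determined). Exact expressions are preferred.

|AB| ∈ {23}
|BC| ∈ {38}
|AC| ∈ {√(1973)}

|AC| = √(1973)  (≈ 44.4185)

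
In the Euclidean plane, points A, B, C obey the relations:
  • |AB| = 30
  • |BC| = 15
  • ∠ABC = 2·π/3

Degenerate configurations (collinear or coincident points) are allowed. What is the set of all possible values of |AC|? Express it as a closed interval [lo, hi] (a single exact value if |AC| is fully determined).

|AC| = 15·√(7)  (≈ 39.6863)

|AB| ∈ {30}
|BC| ∈ {15}
|AC| ∈ {15·√(7)}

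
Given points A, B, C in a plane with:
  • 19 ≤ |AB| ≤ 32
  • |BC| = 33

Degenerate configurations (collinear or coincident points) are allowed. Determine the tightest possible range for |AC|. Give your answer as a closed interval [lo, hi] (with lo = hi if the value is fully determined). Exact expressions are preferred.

|AC| ∈ [1, 65]  (≈ [1.0000, 65.0000])

|AB| ∈ [19, 32]
|BC| ∈ {33}
|AC| ∈ [1, 65]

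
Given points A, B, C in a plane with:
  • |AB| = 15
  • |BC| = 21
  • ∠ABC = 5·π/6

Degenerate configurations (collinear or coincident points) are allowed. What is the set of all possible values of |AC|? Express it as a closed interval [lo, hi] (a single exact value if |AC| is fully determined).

|AB| ∈ {15}
|BC| ∈ {21}
|AC| ∈ {3·√(35·√(3) + 74)}

|AC| = 3·√(35·√(3) + 74)  (≈ 34.8080)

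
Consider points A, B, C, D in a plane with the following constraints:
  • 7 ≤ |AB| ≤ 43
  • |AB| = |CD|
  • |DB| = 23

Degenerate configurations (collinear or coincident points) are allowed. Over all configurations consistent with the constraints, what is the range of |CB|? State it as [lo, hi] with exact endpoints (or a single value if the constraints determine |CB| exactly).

|AB| ∈ [7, 43]
|BD| ∈ {23}
|CD| ∈ [7, 43]
|AD| ∈ [0, 66]
|BC| ∈ [0, 66]
|AC| ∈ [0, 109]

|CB| ∈ [0, 66]  (≈ [0.0000, 66.0000])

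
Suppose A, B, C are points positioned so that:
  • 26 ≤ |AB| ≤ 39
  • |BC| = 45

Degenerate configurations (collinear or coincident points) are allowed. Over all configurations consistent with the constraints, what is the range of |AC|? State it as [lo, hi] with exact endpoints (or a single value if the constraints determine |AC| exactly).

|AB| ∈ [26, 39]
|BC| ∈ {45}
|AC| ∈ [6, 84]

|AC| ∈ [6, 84]  (≈ [6.0000, 84.0000])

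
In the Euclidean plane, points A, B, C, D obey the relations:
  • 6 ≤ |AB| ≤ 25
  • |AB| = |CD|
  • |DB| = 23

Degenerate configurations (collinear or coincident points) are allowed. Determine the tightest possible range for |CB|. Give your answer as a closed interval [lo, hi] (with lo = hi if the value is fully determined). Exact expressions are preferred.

|CB| ∈ [0, 48]  (≈ [0.0000, 48.0000])

|AB| ∈ [6, 25]
|BD| ∈ {23}
|CD| ∈ [6, 25]
|AD| ∈ [0, 48]
|BC| ∈ [0, 48]
|AC| ∈ [0, 73]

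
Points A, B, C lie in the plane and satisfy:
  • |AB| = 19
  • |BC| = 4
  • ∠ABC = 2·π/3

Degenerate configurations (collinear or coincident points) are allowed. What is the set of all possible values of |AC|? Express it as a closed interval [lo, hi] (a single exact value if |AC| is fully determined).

|AC| = √(453)  (≈ 21.2838)

|AB| ∈ {19}
|BC| ∈ {4}
|AC| ∈ {√(453)}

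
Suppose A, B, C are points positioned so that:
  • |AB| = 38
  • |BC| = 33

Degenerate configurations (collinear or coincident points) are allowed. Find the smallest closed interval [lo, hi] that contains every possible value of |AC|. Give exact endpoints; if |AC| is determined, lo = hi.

|AB| ∈ {38}
|BC| ∈ {33}
|AC| ∈ [5, 71]

|AC| ∈ [5, 71]  (≈ [5.0000, 71.0000])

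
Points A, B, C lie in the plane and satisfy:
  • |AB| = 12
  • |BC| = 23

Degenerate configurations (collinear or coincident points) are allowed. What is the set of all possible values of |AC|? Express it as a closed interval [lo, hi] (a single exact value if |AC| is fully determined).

|AC| ∈ [11, 35]  (≈ [11.0000, 35.0000])

|AB| ∈ {12}
|BC| ∈ {23}
|AC| ∈ [11, 35]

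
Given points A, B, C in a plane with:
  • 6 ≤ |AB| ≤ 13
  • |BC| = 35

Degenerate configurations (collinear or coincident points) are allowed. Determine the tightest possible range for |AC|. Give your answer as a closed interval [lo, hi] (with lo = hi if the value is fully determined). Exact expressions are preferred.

|AC| ∈ [22, 48]  (≈ [22.0000, 48.0000])

|AB| ∈ [6, 13]
|BC| ∈ {35}
|AC| ∈ [22, 48]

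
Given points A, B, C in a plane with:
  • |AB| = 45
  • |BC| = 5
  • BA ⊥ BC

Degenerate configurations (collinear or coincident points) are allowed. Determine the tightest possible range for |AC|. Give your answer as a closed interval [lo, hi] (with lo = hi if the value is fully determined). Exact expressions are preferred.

|AC| = 5·√(82)  (≈ 45.2769)

|AB| ∈ {45}
|BC| ∈ {5}
|AC| ∈ {5·√(82)}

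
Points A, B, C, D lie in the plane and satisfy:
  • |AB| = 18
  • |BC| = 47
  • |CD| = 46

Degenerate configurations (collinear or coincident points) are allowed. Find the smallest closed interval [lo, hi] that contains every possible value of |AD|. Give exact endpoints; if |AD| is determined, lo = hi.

|AD| ∈ [0, 111]  (≈ [0.0000, 111.0000])

|AB| ∈ {18}
|BC| ∈ {47}
|CD| ∈ {46}
|AC| ∈ [29, 65]
|BD| ∈ [1, 93]
|AD| ∈ [0, 111]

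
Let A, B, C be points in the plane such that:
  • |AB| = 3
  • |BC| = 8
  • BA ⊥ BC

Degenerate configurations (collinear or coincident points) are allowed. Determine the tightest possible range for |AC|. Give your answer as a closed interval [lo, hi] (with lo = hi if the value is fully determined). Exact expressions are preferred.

|AB| ∈ {3}
|BC| ∈ {8}
|AC| ∈ {√(73)}

|AC| = √(73)  (≈ 8.5440)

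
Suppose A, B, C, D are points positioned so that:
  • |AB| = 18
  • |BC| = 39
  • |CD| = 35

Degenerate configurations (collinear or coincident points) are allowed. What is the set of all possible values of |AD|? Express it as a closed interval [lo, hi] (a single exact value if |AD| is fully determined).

|AD| ∈ [0, 92]  (≈ [0.0000, 92.0000])

|AB| ∈ {18}
|BC| ∈ {39}
|CD| ∈ {35}
|AC| ∈ [21, 57]
|BD| ∈ [4, 74]
|AD| ∈ [0, 92]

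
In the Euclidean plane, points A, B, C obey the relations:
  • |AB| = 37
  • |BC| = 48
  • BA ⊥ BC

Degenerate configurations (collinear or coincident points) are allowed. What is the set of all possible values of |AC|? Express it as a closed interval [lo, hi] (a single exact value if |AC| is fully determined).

|AC| = √(3673)  (≈ 60.6053)

|AB| ∈ {37}
|BC| ∈ {48}
|AC| ∈ {√(3673)}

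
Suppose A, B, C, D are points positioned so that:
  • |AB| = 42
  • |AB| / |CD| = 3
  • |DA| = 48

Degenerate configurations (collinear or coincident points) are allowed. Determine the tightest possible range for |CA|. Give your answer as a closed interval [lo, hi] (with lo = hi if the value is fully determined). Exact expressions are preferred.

|CA| ∈ [34, 62]  (≈ [34.0000, 62.0000])

|AB| ∈ {42}
|AD| ∈ {48}
|CD| ∈ {14}
|BD| ∈ [6, 90]
|AC| ∈ [34, 62]
|BC| ∈ [0, 104]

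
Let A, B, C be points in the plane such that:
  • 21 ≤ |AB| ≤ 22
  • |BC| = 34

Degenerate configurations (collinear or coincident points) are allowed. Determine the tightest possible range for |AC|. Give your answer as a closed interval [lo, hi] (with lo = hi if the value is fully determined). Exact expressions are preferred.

|AB| ∈ [21, 22]
|BC| ∈ {34}
|AC| ∈ [12, 56]

|AC| ∈ [12, 56]  (≈ [12.0000, 56.0000])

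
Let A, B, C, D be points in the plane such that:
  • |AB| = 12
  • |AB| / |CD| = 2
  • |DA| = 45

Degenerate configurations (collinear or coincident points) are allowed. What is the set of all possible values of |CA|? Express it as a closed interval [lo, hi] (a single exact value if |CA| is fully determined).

|CA| ∈ [39, 51]  (≈ [39.0000, 51.0000])

|AB| ∈ {12}
|AD| ∈ {45}
|CD| ∈ {6}
|BD| ∈ [33, 57]
|AC| ∈ [39, 51]
|BC| ∈ [27, 63]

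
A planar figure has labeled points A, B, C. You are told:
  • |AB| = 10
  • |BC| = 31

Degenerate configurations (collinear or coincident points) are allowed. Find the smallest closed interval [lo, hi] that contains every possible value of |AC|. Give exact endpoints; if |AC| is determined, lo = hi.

|AC| ∈ [21, 41]  (≈ [21.0000, 41.0000])

|AB| ∈ {10}
|BC| ∈ {31}
|AC| ∈ [21, 41]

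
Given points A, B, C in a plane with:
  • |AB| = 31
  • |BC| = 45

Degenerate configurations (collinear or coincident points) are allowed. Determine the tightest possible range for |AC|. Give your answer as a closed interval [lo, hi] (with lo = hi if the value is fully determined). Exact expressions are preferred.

|AB| ∈ {31}
|BC| ∈ {45}
|AC| ∈ [14, 76]

|AC| ∈ [14, 76]  (≈ [14.0000, 76.0000])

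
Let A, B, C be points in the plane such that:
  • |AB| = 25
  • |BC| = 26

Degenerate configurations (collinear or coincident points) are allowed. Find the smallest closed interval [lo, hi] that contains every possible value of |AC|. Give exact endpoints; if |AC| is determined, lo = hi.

|AB| ∈ {25}
|BC| ∈ {26}
|AC| ∈ [1, 51]

|AC| ∈ [1, 51]  (≈ [1.0000, 51.0000])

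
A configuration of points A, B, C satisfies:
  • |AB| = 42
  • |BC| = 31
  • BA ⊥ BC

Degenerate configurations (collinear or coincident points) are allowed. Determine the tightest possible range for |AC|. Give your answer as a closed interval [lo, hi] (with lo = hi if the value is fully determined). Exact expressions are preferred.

|AC| = 5·√(109)  (≈ 52.2015)

|AB| ∈ {42}
|BC| ∈ {31}
|AC| ∈ {5·√(109)}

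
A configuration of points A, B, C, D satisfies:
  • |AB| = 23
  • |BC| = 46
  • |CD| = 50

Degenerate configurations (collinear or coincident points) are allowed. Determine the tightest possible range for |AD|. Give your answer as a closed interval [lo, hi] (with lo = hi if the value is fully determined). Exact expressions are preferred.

|AD| ∈ [0, 119]  (≈ [0.0000, 119.0000])

|AB| ∈ {23}
|BC| ∈ {46}
|CD| ∈ {50}
|AC| ∈ [23, 69]
|BD| ∈ [4, 96]
|AD| ∈ [0, 119]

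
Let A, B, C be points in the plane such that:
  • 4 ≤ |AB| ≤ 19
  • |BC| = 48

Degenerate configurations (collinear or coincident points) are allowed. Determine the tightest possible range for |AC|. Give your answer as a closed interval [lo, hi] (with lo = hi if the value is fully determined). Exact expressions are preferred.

|AC| ∈ [29, 67]  (≈ [29.0000, 67.0000])

|AB| ∈ [4, 19]
|BC| ∈ {48}
|AC| ∈ [29, 67]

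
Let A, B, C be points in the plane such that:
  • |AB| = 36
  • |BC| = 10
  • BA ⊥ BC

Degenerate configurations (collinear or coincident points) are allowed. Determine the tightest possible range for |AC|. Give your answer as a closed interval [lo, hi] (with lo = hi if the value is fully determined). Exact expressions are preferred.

|AC| = 2·√(349)  (≈ 37.3631)

|AB| ∈ {36}
|BC| ∈ {10}
|AC| ∈ {2·√(349)}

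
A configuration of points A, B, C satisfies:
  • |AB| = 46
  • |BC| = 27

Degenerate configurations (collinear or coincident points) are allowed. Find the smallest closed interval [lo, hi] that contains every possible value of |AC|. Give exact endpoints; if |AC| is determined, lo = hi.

|AC| ∈ [19, 73]  (≈ [19.0000, 73.0000])

|AB| ∈ {46}
|BC| ∈ {27}
|AC| ∈ [19, 73]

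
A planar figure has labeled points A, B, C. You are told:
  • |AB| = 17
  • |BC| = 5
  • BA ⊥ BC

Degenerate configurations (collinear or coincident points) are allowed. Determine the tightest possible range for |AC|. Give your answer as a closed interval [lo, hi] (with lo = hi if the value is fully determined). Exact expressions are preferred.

|AC| = √(314)  (≈ 17.7200)

|AB| ∈ {17}
|BC| ∈ {5}
|AC| ∈ {√(314)}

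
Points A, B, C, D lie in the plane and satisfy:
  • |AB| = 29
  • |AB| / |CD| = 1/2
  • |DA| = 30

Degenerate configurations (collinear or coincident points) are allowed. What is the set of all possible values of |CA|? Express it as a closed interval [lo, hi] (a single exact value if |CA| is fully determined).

|AB| ∈ {29}
|AD| ∈ {30}
|CD| ∈ {58}
|BD| ∈ [1, 59]
|AC| ∈ [28, 88]
|BC| ∈ [0, 117]

|CA| ∈ [28, 88]  (≈ [28.0000, 88.0000])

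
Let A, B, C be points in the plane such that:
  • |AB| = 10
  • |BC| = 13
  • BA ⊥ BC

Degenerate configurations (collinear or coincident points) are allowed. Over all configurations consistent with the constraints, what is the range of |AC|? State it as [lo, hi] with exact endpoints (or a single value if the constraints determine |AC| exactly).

|AC| = √(269)  (≈ 16.4012)

|AB| ∈ {10}
|BC| ∈ {13}
|AC| ∈ {√(269)}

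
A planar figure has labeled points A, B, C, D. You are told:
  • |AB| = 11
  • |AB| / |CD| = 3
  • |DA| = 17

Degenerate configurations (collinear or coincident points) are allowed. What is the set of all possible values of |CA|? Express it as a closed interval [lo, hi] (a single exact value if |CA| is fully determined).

|AB| ∈ {11}
|AD| ∈ {17}
|CD| ∈ {11/3}
|BD| ∈ [6, 28]
|AC| ∈ [40/3, 62/3]
|BC| ∈ [7/3, 95/3]

|CA| ∈ [40/3, 62/3]  (≈ [13.3333, 20.6667])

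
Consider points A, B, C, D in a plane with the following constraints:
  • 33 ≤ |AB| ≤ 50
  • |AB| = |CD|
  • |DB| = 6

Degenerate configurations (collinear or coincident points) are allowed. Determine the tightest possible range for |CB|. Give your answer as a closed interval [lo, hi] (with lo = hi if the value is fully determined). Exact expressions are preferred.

|AB| ∈ [33, 50]
|BD| ∈ {6}
|CD| ∈ [33, 50]
|AD| ∈ [27, 56]
|BC| ∈ [27, 56]
|AC| ∈ [0, 106]

|CB| ∈ [27, 56]  (≈ [27.0000, 56.0000])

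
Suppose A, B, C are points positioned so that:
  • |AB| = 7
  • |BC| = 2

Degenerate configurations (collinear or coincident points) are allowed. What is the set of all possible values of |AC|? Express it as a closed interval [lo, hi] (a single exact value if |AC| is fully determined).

|AC| ∈ [5, 9]  (≈ [5.0000, 9.0000])

|AB| ∈ {7}
|BC| ∈ {2}
|AC| ∈ [5, 9]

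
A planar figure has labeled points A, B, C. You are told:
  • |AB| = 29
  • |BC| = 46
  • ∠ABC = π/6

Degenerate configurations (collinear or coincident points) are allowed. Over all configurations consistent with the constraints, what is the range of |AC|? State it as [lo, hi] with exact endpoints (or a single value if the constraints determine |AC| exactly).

|AB| ∈ {29}
|BC| ∈ {46}
|AC| ∈ {√(2957 - 1334·√(3))}

|AC| = √(2957 - 1334·√(3))  (≈ 25.4253)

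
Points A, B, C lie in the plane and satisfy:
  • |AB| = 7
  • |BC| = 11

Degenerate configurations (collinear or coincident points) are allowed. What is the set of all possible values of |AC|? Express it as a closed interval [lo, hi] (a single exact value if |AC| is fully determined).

|AC| ∈ [4, 18]  (≈ [4.0000, 18.0000])

|AB| ∈ {7}
|BC| ∈ {11}
|AC| ∈ [4, 18]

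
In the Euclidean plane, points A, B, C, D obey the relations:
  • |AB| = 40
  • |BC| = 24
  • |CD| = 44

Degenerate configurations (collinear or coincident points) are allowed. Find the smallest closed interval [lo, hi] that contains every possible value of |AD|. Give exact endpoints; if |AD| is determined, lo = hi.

|AB| ∈ {40}
|BC| ∈ {24}
|CD| ∈ {44}
|AC| ∈ [16, 64]
|BD| ∈ [20, 68]
|AD| ∈ [0, 108]

|AD| ∈ [0, 108]  (≈ [0.0000, 108.0000])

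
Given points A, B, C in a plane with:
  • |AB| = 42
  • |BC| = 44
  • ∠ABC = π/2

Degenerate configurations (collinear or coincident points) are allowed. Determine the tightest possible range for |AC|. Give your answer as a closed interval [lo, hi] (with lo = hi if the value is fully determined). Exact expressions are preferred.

|AC| = 10·√(37)  (≈ 60.8276)

|AB| ∈ {42}
|BC| ∈ {44}
|AC| ∈ {10·√(37)}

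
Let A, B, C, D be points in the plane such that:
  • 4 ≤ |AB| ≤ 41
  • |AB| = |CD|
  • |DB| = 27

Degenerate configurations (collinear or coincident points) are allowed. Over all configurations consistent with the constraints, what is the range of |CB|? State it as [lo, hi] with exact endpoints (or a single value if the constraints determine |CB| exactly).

|CB| ∈ [0, 68]  (≈ [0.0000, 68.0000])

|AB| ∈ [4, 41]
|BD| ∈ {27}
|CD| ∈ [4, 41]
|AD| ∈ [0, 68]
|BC| ∈ [0, 68]
|AC| ∈ [0, 109]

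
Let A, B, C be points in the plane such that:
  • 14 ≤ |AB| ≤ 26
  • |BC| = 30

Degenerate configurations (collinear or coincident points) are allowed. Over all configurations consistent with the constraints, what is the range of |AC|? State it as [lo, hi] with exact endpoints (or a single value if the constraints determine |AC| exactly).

|AB| ∈ [14, 26]
|BC| ∈ {30}
|AC| ∈ [4, 56]

|AC| ∈ [4, 56]  (≈ [4.0000, 56.0000])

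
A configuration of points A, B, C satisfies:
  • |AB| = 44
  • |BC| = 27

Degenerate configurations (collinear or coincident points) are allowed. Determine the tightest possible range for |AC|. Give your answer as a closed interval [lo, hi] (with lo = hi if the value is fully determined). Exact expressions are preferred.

|AC| ∈ [17, 71]  (≈ [17.0000, 71.0000])

|AB| ∈ {44}
|BC| ∈ {27}
|AC| ∈ [17, 71]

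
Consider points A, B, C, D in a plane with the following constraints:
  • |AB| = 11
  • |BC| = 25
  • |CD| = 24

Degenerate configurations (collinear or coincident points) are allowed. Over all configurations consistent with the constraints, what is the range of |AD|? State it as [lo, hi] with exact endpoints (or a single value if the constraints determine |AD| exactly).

|AD| ∈ [0, 60]  (≈ [0.0000, 60.0000])

|AB| ∈ {11}
|BC| ∈ {25}
|CD| ∈ {24}
|AC| ∈ [14, 36]
|BD| ∈ [1, 49]
|AD| ∈ [0, 60]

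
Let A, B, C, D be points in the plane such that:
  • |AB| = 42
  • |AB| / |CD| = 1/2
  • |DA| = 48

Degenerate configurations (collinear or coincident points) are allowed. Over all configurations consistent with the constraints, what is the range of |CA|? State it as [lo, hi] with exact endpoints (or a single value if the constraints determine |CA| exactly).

|AB| ∈ {42}
|AD| ∈ {48}
|CD| ∈ {84}
|BD| ∈ [6, 90]
|AC| ∈ [36, 132]
|BC| ∈ [0, 174]

|CA| ∈ [36, 132]  (≈ [36.0000, 132.0000])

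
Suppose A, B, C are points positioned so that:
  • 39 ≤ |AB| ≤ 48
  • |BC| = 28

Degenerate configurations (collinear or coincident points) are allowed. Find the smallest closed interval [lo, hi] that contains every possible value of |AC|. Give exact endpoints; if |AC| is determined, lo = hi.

|AB| ∈ [39, 48]
|BC| ∈ {28}
|AC| ∈ [11, 76]

|AC| ∈ [11, 76]  (≈ [11.0000, 76.0000])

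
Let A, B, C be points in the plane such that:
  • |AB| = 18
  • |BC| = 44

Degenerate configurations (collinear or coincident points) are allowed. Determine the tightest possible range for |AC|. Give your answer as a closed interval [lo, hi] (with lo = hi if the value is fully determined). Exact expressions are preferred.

|AB| ∈ {18}
|BC| ∈ {44}
|AC| ∈ [26, 62]

|AC| ∈ [26, 62]  (≈ [26.0000, 62.0000])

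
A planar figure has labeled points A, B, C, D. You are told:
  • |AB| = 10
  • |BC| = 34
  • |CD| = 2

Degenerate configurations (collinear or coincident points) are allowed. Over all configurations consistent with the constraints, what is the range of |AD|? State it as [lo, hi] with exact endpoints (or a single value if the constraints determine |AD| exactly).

|AD| ∈ [22, 46]  (≈ [22.0000, 46.0000])

|AB| ∈ {10}
|BC| ∈ {34}
|CD| ∈ {2}
|AC| ∈ [24, 44]
|BD| ∈ [32, 36]
|AD| ∈ [22, 46]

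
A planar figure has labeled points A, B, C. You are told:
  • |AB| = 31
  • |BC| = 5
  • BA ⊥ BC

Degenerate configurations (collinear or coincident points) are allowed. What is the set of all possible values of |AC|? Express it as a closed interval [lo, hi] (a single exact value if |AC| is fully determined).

|AB| ∈ {31}
|BC| ∈ {5}
|AC| ∈ {√(986)}

|AC| = √(986)  (≈ 31.4006)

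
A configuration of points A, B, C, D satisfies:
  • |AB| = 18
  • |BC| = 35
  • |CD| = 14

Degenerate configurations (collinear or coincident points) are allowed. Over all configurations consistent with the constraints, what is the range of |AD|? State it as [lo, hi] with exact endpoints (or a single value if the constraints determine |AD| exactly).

|AB| ∈ {18}
|BC| ∈ {35}
|CD| ∈ {14}
|AC| ∈ [17, 53]
|BD| ∈ [21, 49]
|AD| ∈ [3, 67]

|AD| ∈ [3, 67]  (≈ [3.0000, 67.0000])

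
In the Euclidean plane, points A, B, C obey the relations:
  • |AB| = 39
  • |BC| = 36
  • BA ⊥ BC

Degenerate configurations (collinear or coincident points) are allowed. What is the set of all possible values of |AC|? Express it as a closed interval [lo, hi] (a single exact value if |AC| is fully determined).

|AC| = 3·√(313)  (≈ 53.0754)

|AB| ∈ {39}
|BC| ∈ {36}
|AC| ∈ {3·√(313)}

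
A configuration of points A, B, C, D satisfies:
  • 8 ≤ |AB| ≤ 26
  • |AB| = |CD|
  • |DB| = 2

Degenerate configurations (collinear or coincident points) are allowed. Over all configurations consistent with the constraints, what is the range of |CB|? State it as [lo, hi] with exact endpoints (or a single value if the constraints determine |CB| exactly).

|AB| ∈ [8, 26]
|BD| ∈ {2}
|CD| ∈ [8, 26]
|AD| ∈ [6, 28]
|BC| ∈ [6, 28]
|AC| ∈ [0, 54]

|CB| ∈ [6, 28]  (≈ [6.0000, 28.0000])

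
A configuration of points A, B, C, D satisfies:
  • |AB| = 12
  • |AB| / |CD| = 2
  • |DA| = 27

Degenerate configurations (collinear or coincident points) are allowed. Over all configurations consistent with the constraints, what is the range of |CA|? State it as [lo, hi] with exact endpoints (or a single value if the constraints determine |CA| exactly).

|CA| ∈ [21, 33]  (≈ [21.0000, 33.0000])

|AB| ∈ {12}
|AD| ∈ {27}
|CD| ∈ {6}
|BD| ∈ [15, 39]
|AC| ∈ [21, 33]
|BC| ∈ [9, 45]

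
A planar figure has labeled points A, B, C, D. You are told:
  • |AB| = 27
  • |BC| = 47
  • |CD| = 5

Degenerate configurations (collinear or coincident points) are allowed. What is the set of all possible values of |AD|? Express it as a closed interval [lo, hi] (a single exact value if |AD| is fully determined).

|AD| ∈ [15, 79]  (≈ [15.0000, 79.0000])

|AB| ∈ {27}
|BC| ∈ {47}
|CD| ∈ {5}
|AC| ∈ [20, 74]
|BD| ∈ [42, 52]
|AD| ∈ [15, 79]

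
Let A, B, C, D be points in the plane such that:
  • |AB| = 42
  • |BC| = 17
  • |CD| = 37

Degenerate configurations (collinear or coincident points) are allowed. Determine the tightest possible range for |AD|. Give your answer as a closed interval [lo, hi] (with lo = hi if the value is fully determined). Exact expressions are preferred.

|AB| ∈ {42}
|BC| ∈ {17}
|CD| ∈ {37}
|AC| ∈ [25, 59]
|BD| ∈ [20, 54]
|AD| ∈ [0, 96]

|AD| ∈ [0, 96]  (≈ [0.0000, 96.0000])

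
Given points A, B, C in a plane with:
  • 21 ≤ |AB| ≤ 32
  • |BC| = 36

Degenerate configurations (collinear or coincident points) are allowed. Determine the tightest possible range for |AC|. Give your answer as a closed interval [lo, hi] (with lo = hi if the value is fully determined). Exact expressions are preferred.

|AC| ∈ [4, 68]  (≈ [4.0000, 68.0000])

|AB| ∈ [21, 32]
|BC| ∈ {36}
|AC| ∈ [4, 68]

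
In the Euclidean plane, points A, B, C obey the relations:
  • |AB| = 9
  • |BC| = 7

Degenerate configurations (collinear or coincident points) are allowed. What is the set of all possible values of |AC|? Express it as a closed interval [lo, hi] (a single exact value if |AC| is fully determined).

|AB| ∈ {9}
|BC| ∈ {7}
|AC| ∈ [2, 16]

|AC| ∈ [2, 16]  (≈ [2.0000, 16.0000])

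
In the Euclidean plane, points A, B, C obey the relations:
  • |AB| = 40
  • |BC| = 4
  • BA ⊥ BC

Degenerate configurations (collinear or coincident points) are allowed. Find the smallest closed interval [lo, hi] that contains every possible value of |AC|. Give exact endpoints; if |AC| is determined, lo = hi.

|AC| = 4·√(101)  (≈ 40.1995)

|AB| ∈ {40}
|BC| ∈ {4}
|AC| ∈ {4·√(101)}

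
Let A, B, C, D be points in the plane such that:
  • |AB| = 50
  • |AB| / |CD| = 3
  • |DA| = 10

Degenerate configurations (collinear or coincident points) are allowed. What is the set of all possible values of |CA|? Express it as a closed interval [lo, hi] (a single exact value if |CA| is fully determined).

|CA| ∈ [20/3, 80/3]  (≈ [6.6667, 26.6667])

|AB| ∈ {50}
|AD| ∈ {10}
|CD| ∈ {50/3}
|BD| ∈ [40, 60]
|AC| ∈ [20/3, 80/3]
|BC| ∈ [70/3, 230/3]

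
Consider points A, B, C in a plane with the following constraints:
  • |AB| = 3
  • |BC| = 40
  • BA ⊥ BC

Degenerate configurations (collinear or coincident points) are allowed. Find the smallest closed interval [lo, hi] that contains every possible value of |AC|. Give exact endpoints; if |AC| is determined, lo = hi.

|AB| ∈ {3}
|BC| ∈ {40}
|AC| ∈ {√(1609)}

|AC| = √(1609)  (≈ 40.1123)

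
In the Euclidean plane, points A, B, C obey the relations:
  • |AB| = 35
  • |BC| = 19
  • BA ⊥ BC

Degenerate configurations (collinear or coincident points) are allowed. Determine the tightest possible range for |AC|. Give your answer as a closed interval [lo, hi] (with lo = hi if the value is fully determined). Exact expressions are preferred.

|AC| = √(1586)  (≈ 39.8246)

|AB| ∈ {35}
|BC| ∈ {19}
|AC| ∈ {√(1586)}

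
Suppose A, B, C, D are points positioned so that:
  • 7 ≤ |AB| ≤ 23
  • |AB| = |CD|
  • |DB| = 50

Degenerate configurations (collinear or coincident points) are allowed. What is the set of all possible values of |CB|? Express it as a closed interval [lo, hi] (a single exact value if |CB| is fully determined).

|CB| ∈ [27, 73]  (≈ [27.0000, 73.0000])

|AB| ∈ [7, 23]
|BD| ∈ {50}
|CD| ∈ [7, 23]
|AD| ∈ [27, 73]
|BC| ∈ [27, 73]
|AC| ∈ [4, 96]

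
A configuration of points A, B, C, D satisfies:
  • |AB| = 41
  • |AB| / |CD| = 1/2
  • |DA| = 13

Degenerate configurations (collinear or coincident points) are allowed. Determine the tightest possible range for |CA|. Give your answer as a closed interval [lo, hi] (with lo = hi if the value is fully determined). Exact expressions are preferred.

|AB| ∈ {41}
|AD| ∈ {13}
|CD| ∈ {82}
|BD| ∈ [28, 54]
|AC| ∈ [69, 95]
|BC| ∈ [28, 136]

|CA| ∈ [69, 95]  (≈ [69.0000, 95.0000])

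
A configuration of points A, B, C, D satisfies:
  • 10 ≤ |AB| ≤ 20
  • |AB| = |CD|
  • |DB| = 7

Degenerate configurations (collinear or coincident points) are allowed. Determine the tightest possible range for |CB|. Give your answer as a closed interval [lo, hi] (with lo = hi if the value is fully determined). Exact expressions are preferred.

|AB| ∈ [10, 20]
|BD| ∈ {7}
|CD| ∈ [10, 20]
|AD| ∈ [3, 27]
|BC| ∈ [3, 27]
|AC| ∈ [0, 47]

|CB| ∈ [3, 27]  (≈ [3.0000, 27.0000])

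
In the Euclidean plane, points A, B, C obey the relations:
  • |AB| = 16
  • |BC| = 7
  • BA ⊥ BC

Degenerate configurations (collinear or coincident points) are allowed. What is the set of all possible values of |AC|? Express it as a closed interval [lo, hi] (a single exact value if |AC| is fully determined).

|AC| = √(305)  (≈ 17.4642)

|AB| ∈ {16}
|BC| ∈ {7}
|AC| ∈ {√(305)}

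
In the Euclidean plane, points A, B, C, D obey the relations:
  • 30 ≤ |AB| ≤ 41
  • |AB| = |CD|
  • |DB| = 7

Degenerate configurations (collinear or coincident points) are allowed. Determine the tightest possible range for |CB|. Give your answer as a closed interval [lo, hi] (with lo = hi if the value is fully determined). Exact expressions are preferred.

|CB| ∈ [23, 48]  (≈ [23.0000, 48.0000])

|AB| ∈ [30, 41]
|BD| ∈ {7}
|CD| ∈ [30, 41]
|AD| ∈ [23, 48]
|BC| ∈ [23, 48]
|AC| ∈ [0, 89]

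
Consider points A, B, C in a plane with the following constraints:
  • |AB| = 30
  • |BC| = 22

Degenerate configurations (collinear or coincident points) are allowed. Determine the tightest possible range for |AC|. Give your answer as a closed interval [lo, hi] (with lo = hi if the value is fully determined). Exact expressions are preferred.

|AC| ∈ [8, 52]  (≈ [8.0000, 52.0000])

|AB| ∈ {30}
|BC| ∈ {22}
|AC| ∈ [8, 52]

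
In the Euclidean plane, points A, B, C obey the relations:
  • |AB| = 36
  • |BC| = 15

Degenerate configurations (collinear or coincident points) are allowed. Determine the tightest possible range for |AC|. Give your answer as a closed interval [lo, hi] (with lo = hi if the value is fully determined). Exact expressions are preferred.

|AB| ∈ {36}
|BC| ∈ {15}
|AC| ∈ [21, 51]

|AC| ∈ [21, 51]  (≈ [21.0000, 51.0000])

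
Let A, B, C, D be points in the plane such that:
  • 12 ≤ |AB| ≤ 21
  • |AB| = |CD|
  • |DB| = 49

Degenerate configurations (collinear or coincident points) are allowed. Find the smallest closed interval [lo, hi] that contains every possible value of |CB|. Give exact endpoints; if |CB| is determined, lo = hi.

|AB| ∈ [12, 21]
|BD| ∈ {49}
|CD| ∈ [12, 21]
|AD| ∈ [28, 70]
|BC| ∈ [28, 70]
|AC| ∈ [7, 91]

|CB| ∈ [28, 70]  (≈ [28.0000, 70.0000])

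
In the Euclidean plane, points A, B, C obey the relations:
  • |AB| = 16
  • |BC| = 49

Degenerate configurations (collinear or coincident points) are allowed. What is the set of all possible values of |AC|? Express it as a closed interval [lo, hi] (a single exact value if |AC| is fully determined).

|AC| ∈ [33, 65]  (≈ [33.0000, 65.0000])

|AB| ∈ {16}
|BC| ∈ {49}
|AC| ∈ [33, 65]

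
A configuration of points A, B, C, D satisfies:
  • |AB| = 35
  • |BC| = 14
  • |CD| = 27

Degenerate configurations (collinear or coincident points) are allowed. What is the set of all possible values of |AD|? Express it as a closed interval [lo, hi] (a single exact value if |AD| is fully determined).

|AB| ∈ {35}
|BC| ∈ {14}
|CD| ∈ {27}
|AC| ∈ [21, 49]
|BD| ∈ [13, 41]
|AD| ∈ [0, 76]

|AD| ∈ [0, 76]  (≈ [0.0000, 76.0000])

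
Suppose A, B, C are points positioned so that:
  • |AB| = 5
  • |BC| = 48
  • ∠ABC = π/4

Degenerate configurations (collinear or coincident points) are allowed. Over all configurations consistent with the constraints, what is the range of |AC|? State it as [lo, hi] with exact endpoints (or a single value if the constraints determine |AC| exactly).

|AB| ∈ {5}
|BC| ∈ {48}
|AC| ∈ {√(2329 - 240·√(2))}

|AC| = √(2329 - 240·√(2))  (≈ 44.6048)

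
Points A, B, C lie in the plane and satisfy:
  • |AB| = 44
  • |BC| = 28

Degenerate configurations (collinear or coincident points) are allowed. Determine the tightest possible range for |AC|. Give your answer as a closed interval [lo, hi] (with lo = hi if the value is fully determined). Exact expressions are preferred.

|AB| ∈ {44}
|BC| ∈ {28}
|AC| ∈ [16, 72]

|AC| ∈ [16, 72]  (≈ [16.0000, 72.0000])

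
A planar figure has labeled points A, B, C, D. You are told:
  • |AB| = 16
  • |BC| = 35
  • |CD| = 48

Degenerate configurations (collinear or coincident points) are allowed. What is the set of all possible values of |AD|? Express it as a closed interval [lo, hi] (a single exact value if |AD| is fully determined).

|AD| ∈ [0, 99]  (≈ [0.0000, 99.0000])

|AB| ∈ {16}
|BC| ∈ {35}
|CD| ∈ {48}
|AC| ∈ [19, 51]
|BD| ∈ [13, 83]
|AD| ∈ [0, 99]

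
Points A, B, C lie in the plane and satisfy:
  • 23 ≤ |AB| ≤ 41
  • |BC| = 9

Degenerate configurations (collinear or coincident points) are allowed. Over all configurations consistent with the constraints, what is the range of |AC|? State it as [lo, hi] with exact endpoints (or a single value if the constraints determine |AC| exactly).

|AC| ∈ [14, 50]  (≈ [14.0000, 50.0000])

|AB| ∈ [23, 41]
|BC| ∈ {9}
|AC| ∈ [14, 50]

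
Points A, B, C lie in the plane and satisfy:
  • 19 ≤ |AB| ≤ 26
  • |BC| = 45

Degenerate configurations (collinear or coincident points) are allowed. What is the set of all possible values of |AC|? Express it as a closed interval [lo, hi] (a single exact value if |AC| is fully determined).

|AC| ∈ [19, 71]  (≈ [19.0000, 71.0000])

|AB| ∈ [19, 26]
|BC| ∈ {45}
|AC| ∈ [19, 71]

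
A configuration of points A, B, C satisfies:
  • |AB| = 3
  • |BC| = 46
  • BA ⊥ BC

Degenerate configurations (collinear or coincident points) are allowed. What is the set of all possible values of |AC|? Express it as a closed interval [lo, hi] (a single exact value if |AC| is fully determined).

|AC| = 5·√(85)  (≈ 46.0977)

|AB| ∈ {3}
|BC| ∈ {46}
|AC| ∈ {5·√(85)}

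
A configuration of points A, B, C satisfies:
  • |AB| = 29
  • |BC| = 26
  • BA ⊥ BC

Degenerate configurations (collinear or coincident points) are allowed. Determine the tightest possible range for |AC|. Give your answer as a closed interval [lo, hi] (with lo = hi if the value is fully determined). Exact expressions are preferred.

|AC| = √(1517)  (≈ 38.9487)

|AB| ∈ {29}
|BC| ∈ {26}
|AC| ∈ {√(1517)}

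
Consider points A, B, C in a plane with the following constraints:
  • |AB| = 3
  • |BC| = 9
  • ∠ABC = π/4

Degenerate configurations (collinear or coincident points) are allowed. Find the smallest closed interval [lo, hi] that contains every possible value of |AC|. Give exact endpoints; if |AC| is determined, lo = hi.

|AC| = 3·√(10 - 3·√(2))  (≈ 7.1983)

|AB| ∈ {3}
|BC| ∈ {9}
|AC| ∈ {3·√(10 - 3·√(2))}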